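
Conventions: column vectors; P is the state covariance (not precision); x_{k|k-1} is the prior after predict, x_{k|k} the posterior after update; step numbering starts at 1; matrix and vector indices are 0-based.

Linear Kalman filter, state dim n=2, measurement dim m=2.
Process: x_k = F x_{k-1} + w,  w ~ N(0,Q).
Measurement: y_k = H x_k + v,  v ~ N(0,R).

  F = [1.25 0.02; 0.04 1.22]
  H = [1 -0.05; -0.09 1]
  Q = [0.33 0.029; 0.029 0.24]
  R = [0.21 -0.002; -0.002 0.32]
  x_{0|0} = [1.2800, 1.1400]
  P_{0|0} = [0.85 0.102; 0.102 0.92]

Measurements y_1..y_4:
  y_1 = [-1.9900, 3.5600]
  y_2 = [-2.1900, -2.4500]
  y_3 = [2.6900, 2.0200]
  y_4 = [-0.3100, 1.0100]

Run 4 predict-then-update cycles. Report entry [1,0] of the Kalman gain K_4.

K[1,0] = 0.0668

step 1: x^-=[1.6228, 1.4420]  P^-=[1.6636 0.2496; 0.2496 1.6206]  S=[1.8527 0.0179; 0.0179 1.9092]  K=[0.8908 0.0439; 0.0829 0.8363]  nu=[-3.5407, 2.2641]  x^+=[-1.4317, 3.0420]  P^+=[0.1884 0.0292; 0.0292 0.2701]
step 2: x^-=[-1.7288, 3.6540]  P^-=[0.6260 0.0896; 0.0896 0.6452]  S=[0.8287 -0.0006; -0.0006 0.9541]  K=[0.7501 0.0353; 0.0697 0.6678]  nu=[-0.2785, -6.2596]  x^+=[-2.1589, -0.5455]  P^+=[0.1586 0.0241; 0.0241 0.2157]
step 3: x^-=[-2.7095, -0.7518]  P^-=[0.5792 0.0789; 0.0789 0.5637]  S=[0.7827 -0.0030; -0.0030 0.8742]  K=[0.7351 0.0332; 0.0673 0.6369]  nu=[5.3619, 2.5280]  x^+=[1.3158, 1.2192]  P^+=[0.1555 0.0231; 0.0231 0.2058]
step 4: x^-=[1.6691, 1.5400]  P^-=[0.5741 0.0771; 0.0771 0.5488]  S=[0.7778 -0.0037; -0.0037 0.8595]  K=[0.7334 0.0327; 0.0668 0.6307]  nu=[-1.9021, -0.3798]  x^+=[0.2618, 1.1734]  P^+=[0.1551 0.0230; 0.0230 0.2037]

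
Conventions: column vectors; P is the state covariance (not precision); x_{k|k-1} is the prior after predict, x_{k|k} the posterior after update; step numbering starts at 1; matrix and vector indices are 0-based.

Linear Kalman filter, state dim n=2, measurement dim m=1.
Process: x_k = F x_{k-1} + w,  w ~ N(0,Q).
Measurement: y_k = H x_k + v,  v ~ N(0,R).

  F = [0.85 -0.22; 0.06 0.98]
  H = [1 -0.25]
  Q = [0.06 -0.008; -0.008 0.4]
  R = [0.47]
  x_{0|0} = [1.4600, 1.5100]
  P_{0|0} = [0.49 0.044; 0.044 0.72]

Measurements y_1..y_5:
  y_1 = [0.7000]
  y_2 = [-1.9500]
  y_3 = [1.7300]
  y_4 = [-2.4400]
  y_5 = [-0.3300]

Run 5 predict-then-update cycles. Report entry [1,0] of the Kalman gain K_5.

K[1,0] = -0.6601

step 1: x^-=[0.9088, 1.5674]  P^-=[0.4324 -0.1022; -0.1022 1.0984]  S=[1.0222]  K=[0.4480; -0.3686]  nu=[0.1831]  x^+=[0.9908, 1.4999]  P^+=[0.2272 0.0666; 0.0666 0.9595]
step 2: x^-=[0.5122, 1.5294]  P^-=[0.2457 -0.1487; -0.1487 1.3302]  S=[0.8732]  K=[0.3240; -0.5511]  nu=[-2.0799]  x^+=[-0.1616, 2.6756]  P^+=[0.1541 0.0072; 0.0072 1.0650]
step 3: x^-=[-0.7260, 2.6124]  P^-=[0.2202 -0.2238; -0.2238 1.4242]  S=[0.8911]  K=[0.3099; -0.6508]  nu=[3.1091]  x^+=[0.2374, 0.5891]  P^+=[0.1346 -0.0441; -0.0441 1.0469]
step 4: x^-=[0.0722, 0.5916]  P^-=[0.2244 -0.2630; -0.2630 1.4007]  S=[0.9135]  K=[0.3177; -0.6713]  nu=[-2.3643]  x^+=[-0.6789, 2.1787]  P^+=[0.1322 -0.0682; -0.0682 0.9891]
step 5: x^-=[-1.0563, 2.0944]  P^-=[0.2289 -0.2704; -0.2704 1.3423]  S=[0.9181]  K=[0.3230; -0.6601]  nu=[1.2499]  x^+=[-0.6526, 1.2693]  P^+=[0.1331 -0.0747; -0.0747 0.9423]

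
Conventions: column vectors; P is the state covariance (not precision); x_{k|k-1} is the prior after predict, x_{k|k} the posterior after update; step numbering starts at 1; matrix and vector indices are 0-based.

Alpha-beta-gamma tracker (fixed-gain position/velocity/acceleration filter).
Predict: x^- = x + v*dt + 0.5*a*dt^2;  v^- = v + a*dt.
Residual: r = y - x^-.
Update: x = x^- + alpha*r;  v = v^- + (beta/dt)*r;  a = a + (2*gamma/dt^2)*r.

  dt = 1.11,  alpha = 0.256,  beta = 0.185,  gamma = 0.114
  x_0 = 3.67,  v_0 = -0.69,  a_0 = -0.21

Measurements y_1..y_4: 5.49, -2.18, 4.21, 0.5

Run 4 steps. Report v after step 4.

v_post = -0.9876

step 1: x_pred=2.7747  r=2.7153  x^+=3.4698  v^+=-0.4706  a^+=0.2925
step 2: x_pred=3.1277  r=-5.3077  x^+=1.7689  v^+=-1.0305  a^+=-0.6897
step 3: x_pred=0.2001  r=4.0099  x^+=1.2266  v^+=-1.1278  a^+=0.0523
step 4: x_pred=0.0070  r=0.4930  x^+=0.1332  v^+=-0.9876  a^+=0.1435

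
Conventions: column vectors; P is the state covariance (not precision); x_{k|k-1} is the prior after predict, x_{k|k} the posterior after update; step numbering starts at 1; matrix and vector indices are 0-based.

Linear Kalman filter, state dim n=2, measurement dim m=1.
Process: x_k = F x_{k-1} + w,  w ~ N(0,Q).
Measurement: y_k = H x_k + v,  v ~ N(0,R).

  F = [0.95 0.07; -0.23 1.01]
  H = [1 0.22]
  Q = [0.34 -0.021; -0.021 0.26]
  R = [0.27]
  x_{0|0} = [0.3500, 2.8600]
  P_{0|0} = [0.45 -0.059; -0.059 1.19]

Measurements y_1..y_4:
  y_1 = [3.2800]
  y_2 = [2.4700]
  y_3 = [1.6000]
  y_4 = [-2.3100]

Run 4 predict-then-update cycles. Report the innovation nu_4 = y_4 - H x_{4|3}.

innov = [-4.2465]

step 1: x^-=[0.5327, 2.8081]  P^-=[0.7441 -0.0909; -0.0909 1.5251]  S=[1.0480]  K=[0.6910; 0.2335]  nu=[2.1295]  x^+=[2.0042, 3.3053]  P^+=[0.2437 -0.2599; -0.2599 1.4680]
step 2: x^-=[2.1353, 2.8774]  P^-=[0.5326 -0.2157; -0.2157 1.8912]  S=[0.7992]  K=[0.6070; 0.2507]  nu=[-0.2984]  x^+=[1.9542, 2.8026]  P^+=[0.2381 -0.3373; -0.3373 1.8409]
step 3: x^-=[2.0527, 2.3812]  P^-=[0.5190 -0.2611; -0.2611 2.3072]  S=[0.7858]  K=[0.5874; 0.3137]  nu=[-0.9765]  x^+=[1.4791, 2.0748]  P^+=[0.2479 -0.4059; -0.4059 2.2299]
step 4: x^-=[1.5503, 1.7554]  P^-=[0.5207 -0.3004; -0.3004 2.7364]  S=[0.7909]  K=[0.5747; 0.3813]  nu=[-4.2465]  x^+=[-0.8903, 0.1361]  P^+=[0.2594 -0.4738; -0.4738 2.6214]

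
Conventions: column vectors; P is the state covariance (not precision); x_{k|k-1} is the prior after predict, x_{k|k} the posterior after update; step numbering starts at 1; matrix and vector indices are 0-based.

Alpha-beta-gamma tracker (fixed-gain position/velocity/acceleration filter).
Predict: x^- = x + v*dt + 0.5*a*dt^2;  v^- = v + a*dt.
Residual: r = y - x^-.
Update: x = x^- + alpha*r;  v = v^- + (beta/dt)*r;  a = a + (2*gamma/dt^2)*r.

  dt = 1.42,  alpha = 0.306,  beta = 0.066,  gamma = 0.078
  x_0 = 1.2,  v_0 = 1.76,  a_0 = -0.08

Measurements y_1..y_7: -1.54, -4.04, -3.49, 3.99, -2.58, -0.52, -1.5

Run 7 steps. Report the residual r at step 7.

resid = 11.8689

step 1: x_pred=3.6185  r=-5.1585  x^+=2.0400  v^+=1.4066  a^+=-0.4791
step 2: x_pred=3.5544  r=-7.5944  x^+=1.2305  v^+=0.3733  a^+=-1.0666
step 3: x_pred=0.6853  r=-4.1753  x^+=-0.5923  v^+=-1.3354  a^+=-1.3897
step 4: x_pred=-3.8896  r=7.8796  x^+=-1.4784  v^+=-2.9424  a^+=-0.7801
step 5: x_pred=-6.4432  r=3.8632  x^+=-5.2610  v^+=-3.8706  a^+=-0.4812
step 6: x_pred=-11.2424  r=10.7224  x^+=-7.9613  v^+=-4.0555  a^+=0.3484
step 7: x_pred=-13.3689  r=11.8689  x^+=-9.7370  v^+=-3.0091  a^+=1.2666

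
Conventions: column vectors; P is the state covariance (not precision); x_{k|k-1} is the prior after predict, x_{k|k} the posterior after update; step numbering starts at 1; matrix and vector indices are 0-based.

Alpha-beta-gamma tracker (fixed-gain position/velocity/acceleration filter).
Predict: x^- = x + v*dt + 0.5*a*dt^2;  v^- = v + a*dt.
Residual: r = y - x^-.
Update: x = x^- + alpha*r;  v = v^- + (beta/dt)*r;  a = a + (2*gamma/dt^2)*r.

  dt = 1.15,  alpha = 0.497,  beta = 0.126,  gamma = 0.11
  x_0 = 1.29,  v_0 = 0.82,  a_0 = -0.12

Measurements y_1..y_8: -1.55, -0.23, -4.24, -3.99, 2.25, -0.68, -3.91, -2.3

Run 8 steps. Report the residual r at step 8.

resid = -0.4400

step 1: x_pred=2.1536  r=-3.7036  x^+=0.3129  v^+=0.2762  a^+=-0.7361
step 2: x_pred=0.1438  r=-0.3738  x^+=-0.0420  v^+=-0.6113  a^+=-0.7983
step 3: x_pred=-1.2728  r=-2.9672  x^+=-2.7475  v^+=-1.8544  a^+=-1.2919
step 4: x_pred=-5.7343  r=1.7443  x^+=-4.8674  v^+=-3.1490  a^+=-1.0017
step 5: x_pred=-9.1511  r=11.4011  x^+=-3.4848  v^+=-3.0518  a^+=0.8949
step 6: x_pred=-6.4026  r=5.7226  x^+=-3.5585  v^+=-1.3957  a^+=1.8468
step 7: x_pred=-3.9423  r=0.0323  x^+=-3.9262  v^+=0.7317  a^+=1.8522
step 8: x_pred=-1.8600  r=-0.4400  x^+=-2.0787  v^+=2.8135  a^+=1.7790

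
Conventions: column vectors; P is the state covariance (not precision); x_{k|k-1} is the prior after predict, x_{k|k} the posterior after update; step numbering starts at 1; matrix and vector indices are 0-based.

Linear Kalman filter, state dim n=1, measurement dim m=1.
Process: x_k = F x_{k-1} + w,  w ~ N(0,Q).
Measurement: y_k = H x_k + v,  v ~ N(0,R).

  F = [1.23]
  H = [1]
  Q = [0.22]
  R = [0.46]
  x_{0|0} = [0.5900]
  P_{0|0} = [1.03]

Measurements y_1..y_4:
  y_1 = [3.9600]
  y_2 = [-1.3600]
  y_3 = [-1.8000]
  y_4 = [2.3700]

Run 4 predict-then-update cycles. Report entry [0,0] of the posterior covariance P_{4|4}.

P_post[0,0] = 0.2657

step 1: x^-=[0.7257]  P^-=[1.7783]  S=[2.2383]  K=[0.7945]  nu=[3.2343]  x^+=[3.2953]  P^+=[0.3655]
step 2: x^-=[4.0532]  P^-=[0.7729]  S=[1.2329]  K=[0.6269]  nu=[-5.4132]  x^+=[0.6597]  P^+=[0.2884]
step 3: x^-=[0.8114]  P^-=[0.6563]  S=[1.1163]  K=[0.5879]  nu=[-2.6114]  x^+=[-0.7239]  P^+=[0.2704]
step 4: x^-=[-0.8904]  P^-=[0.6292]  S=[1.0892]  K=[0.5777]  nu=[3.2604]  x^+=[0.9930]  P^+=[0.2657]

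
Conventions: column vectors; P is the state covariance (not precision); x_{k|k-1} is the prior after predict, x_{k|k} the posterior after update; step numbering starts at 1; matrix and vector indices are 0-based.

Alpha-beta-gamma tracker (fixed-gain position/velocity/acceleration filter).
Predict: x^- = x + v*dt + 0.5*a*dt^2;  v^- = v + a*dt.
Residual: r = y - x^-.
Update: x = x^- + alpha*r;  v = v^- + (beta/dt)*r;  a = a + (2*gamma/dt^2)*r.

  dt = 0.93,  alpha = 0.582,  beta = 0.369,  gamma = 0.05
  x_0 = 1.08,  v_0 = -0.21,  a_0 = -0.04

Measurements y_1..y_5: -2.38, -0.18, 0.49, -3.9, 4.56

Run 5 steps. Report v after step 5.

step 1: x_pred=0.8674  r=-3.2474  x^+=-1.0226  v^+=-1.5357  a^+=-0.4155
step 2: x_pred=-2.6304  r=2.4504  x^+=-1.2043  v^+=-0.9498  a^+=-0.1321
step 3: x_pred=-2.1447  r=2.6347  x^+=-0.6113  v^+=-0.0273  a^+=0.1725
step 4: x_pred=-0.5621  r=-3.3379  x^+=-2.5048  v^+=-1.1913  a^+=-0.2134
step 5: x_pred=-3.7049  r=8.2649  x^+=1.1053  v^+=1.8895  a^+=0.7422

v_post = 1.8895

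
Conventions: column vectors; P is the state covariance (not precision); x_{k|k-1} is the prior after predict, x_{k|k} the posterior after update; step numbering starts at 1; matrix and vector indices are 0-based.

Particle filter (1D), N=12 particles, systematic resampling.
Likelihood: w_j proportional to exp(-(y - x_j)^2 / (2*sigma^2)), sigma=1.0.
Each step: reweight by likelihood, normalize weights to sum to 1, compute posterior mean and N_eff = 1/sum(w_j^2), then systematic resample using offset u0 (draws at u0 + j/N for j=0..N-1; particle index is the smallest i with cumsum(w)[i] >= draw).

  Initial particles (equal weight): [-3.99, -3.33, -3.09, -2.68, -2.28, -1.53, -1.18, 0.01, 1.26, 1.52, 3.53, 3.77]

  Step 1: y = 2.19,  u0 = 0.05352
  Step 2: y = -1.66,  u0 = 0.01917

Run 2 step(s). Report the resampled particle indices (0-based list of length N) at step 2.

step 1: w=[0.0000, 0.0000, 0.0000, 0.0000, 0.0000, 0.0004, 0.0015, 0.0415, 0.2897, 0.3567, 0.1819, 0.1282]  mean=2.0305  Neff=3.8104  idx=[8, 8, 8, 8, 9, 9, 9, 9, 10, 10, 11, 11]
step 2: w=[0.1721, 0.1721, 0.1721, 0.1721, 0.0779, 0.0779, 0.0779, 0.0779, 0.0000, 0.0000, 0.0000, 0.0000]  mean=1.3411  Neff=7.0053  idx=[0, 0, 1, 1, 2, 2, 3, 3, 3, 5, 6, 7]

resampled_idx = [0, 0, 1, 1, 2, 2, 3, 3, 3, 5, 6, 7]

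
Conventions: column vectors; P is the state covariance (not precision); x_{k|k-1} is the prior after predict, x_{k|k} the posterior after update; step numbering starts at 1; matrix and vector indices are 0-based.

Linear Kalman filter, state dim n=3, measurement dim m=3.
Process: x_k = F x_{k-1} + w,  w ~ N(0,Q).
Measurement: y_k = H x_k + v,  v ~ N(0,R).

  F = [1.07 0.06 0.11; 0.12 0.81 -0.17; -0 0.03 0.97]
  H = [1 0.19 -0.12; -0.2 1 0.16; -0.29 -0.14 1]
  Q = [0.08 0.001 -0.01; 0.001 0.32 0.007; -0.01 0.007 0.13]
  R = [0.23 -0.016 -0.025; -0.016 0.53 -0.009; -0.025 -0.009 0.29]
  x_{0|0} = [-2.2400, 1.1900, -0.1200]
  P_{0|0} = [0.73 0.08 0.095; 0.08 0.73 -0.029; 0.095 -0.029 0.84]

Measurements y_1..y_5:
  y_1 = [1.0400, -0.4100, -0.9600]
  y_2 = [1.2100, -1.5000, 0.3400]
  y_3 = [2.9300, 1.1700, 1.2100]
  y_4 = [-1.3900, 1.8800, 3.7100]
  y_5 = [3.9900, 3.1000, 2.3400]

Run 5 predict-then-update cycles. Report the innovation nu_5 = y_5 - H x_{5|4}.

innov = [3.4280, 2.8200, 0.3069]

step 1: x^-=[-2.3386, 0.7155, -0.0807]  P^-=[0.9608 0.1661 0.1803; 0.1661 0.8534 -0.1251; 0.1803 -0.1251 0.9193]  S=[1.2604 0.1405 -0.3083; 0.1405 1.3274 -0.1359; -0.3083 -0.1359 1.2508]  K=[0.8009 -0.0732 0.0923; 0.1773 0.5709 -0.1283; 0.2191 0.0446 0.7661]  nu=[3.2330, -1.5803, -1.4573]  x^+=[0.2320, 0.5735, -0.5593]  P^+=[0.1948 -0.0232 0.0606; -0.0232 0.2981 -0.0118; 0.0606 -0.0118 0.2322]
step 2: x^-=[0.2211, 0.5874, -0.5253]  P^-=[0.3180 0.0047 0.0768; 0.0047 0.5214 -0.0263; 0.0768 -0.0263 0.3481]  S=[0.5564 0.0338 -0.0998; 0.0338 1.0578 -0.0537; -0.0998 -0.0537 0.6382]  K=[0.5708 -0.0593 0.0590; 0.1462 0.4786 -0.0946; 0.1490 0.0361 0.5426]  nu=[0.8142, -1.9591, 1.0117]  x^+=[0.8617, -0.3268, 0.0743]  P^+=[0.1394 -0.0198 0.0410; -0.0198 0.2492 -0.0062; 0.0410 -0.0062 0.1643]
step 3: x^-=[0.9106, -0.1739, 0.0622]  P^-=[0.2496 0.0032 0.0496; 0.0032 0.4864 -0.0142; 0.0496 -0.0142 0.2845]  S=[0.4912 0.0346 -0.0967; 0.0346 1.0247 -0.0441; -0.0967 -0.0441 0.5805]  K=[0.5090 -0.0532 0.0407; 0.1492 0.4633 -0.0834; 0.1200 0.0380 0.4916]  nu=[2.0599, 1.5161, 1.3875]  x^+=[1.9348, 0.7201, 1.0492]  P^+=[0.1241 -0.0172 0.0331; -0.0172 0.2410 -0.0033; 0.0331 -0.0033 0.1484]
step 4: x^-=[2.2288, 0.6371, 1.0393]  P^-=[0.2303 0.0050 0.0399; 0.0050 0.4804 -0.0104; 0.0399 -0.0104 0.2696]  S=[0.4744 0.0371 -0.0988; 0.0371 1.0186 -0.0411; -0.0988 -0.0411 0.5686]  K=[0.4882 -0.0505 0.0326; 0.1531 0.4602 -0.0793; 0.1082 0.0396 0.4781]  nu=[-3.6152, 1.5224, 3.4062]  x^+=[0.4980, 0.5142, 2.3369]  P^+=[0.1189 -0.0159 0.0300; -0.0159 0.2393 -0.0021; 0.0300 -0.0021 0.1440]
step 5: x^-=[0.8208, 0.0790, 2.2822]  P^-=[0.2237 0.0061 0.0363; 0.0061 0.4792 -0.0091; 0.0363 -0.0091 0.2656]  S=[0.4689 0.0385 -0.1000; 0.0385 1.0172 -0.0401; -0.1000 -0.0401 0.5658]  K=[0.4807 -0.0493 0.0294; 0.1551 0.4595 -0.0778; 0.1035 0.0404 0.4742]  nu=[3.4280, 2.8200, 0.3069]  x^+=[2.3384, 1.8826, 2.8967]  P^+=[0.1170 -0.0153 0.0287; -0.0153 0.2389 -0.0016; 0.0287 -0.0016 0.1427]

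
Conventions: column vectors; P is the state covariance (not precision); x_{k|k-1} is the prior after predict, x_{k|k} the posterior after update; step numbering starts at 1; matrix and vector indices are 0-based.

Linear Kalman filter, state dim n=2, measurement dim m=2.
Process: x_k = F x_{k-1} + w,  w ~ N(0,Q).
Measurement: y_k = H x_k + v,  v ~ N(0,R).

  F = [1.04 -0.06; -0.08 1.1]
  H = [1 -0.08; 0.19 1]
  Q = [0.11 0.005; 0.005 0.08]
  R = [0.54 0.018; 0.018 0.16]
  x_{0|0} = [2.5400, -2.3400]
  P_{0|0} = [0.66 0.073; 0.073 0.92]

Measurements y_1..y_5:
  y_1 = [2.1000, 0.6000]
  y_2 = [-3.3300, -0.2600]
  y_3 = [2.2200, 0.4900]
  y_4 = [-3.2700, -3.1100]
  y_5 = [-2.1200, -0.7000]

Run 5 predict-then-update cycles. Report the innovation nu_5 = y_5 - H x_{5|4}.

innov = [-1.4600, 0.9263]

step 1: x^-=[2.7820, -2.7772]  P^-=[0.8181 -0.0268; -0.0268 1.1846]  S=[1.3699 0.0523; 0.0523 1.3639]  K=[0.5960 0.0715; -0.1219 0.8694]  nu=[-0.9042, 2.8486]  x^+=[2.4467, -0.1903]  P^+=[0.3200 -0.0386; -0.0386 0.1443]
step 2: x^-=[2.5560, -0.4050]  P^-=[0.4615 -0.0755; -0.0755 0.2634]  S=[1.0153 0.0102; 0.0102 0.4114]  K=[0.4603 0.0181; -0.1013 0.6080]  nu=[-5.9184, -0.3406]  x^+=[-0.1745, -0.0127]  P^+=[0.2461 -0.0356; -0.0356 0.1022]
step 3: x^-=[-0.1807, 0.0000]  P^-=[0.3809 -0.0631; -0.0631 0.2115]  S=[0.9324 0.0113; 0.0113 0.3613]  K=[0.4138 0.0127; -0.0926 0.5552]  nu=[2.4007, 0.5243]  x^+=[0.8194, 0.0689]  P^+=[0.2211 -0.0325; -0.0325 0.0933]
step 4: x^-=[0.8481, 0.0102]  P^-=[0.3535 -0.0569; -0.0569 0.2001]  S=[0.9039 0.0131; 0.0131 0.3512]  K=[0.3959 0.0144; -0.0885 0.5422]  nu=[-4.1172, -3.2814]  x^+=[-0.8294, -1.4044]  P^+=[0.2116 -0.0308; -0.0308 0.0910]
step 5: x^-=[-0.7783, -1.4785]  P^-=[0.3430 -0.0540; -0.0540 0.1969]  S=[0.8929 0.0143; 0.0143 0.3488]  K=[0.3887 0.0162; -0.0867 0.5387]  nu=[-1.4600, 0.9263]  x^+=[-1.3308, -0.8529]  P^+=[0.2078 -0.0299; -0.0299 0.0903]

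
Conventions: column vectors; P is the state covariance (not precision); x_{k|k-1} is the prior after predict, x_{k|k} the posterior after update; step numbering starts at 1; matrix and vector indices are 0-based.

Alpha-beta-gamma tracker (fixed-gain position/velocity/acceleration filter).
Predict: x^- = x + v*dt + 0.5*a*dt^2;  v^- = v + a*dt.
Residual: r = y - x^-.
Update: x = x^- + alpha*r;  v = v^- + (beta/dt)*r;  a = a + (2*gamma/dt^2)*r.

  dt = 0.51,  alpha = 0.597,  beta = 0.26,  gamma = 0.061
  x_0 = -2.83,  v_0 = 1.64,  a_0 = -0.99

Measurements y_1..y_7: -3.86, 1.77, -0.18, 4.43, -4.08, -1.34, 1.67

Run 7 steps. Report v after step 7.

v_post = -1.2049

step 1: x_pred=-2.1223  r=-1.7377  x^+=-3.1597  v^+=0.2492  a^+=-1.8050
step 2: x_pred=-3.2674  r=5.0374  x^+=-0.2601  v^+=1.8967  a^+=0.5577
step 3: x_pred=0.7798  r=-0.9598  x^+=0.2068  v^+=1.6919  a^+=0.1075
step 4: x_pred=1.0836  r=3.3464  x^+=3.0814  v^+=3.4527  a^+=1.6771
step 5: x_pred=5.0604  r=-9.1404  x^+=-0.3964  v^+=-0.3518  a^+=-2.6102
step 6: x_pred=-0.9153  r=-0.4247  x^+=-1.1688  v^+=-1.8995  a^+=-2.8094
step 7: x_pred=-2.5029  r=4.1729  x^+=-0.0117  v^+=-1.2049  a^+=-0.8521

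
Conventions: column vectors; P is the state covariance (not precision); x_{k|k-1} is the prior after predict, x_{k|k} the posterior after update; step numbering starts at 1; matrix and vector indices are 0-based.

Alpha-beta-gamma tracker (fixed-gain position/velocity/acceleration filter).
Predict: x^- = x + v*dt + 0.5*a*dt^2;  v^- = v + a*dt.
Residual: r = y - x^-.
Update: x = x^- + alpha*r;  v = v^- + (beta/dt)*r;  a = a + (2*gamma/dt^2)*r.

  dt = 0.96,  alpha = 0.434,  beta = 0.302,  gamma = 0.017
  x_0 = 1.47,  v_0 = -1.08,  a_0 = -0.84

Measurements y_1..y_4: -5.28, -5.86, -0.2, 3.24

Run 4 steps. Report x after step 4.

step 1: x_pred=0.0461  r=-5.3261  x^+=-2.2654  v^+=-3.5619  a^+=-1.0365
step 2: x_pred=-6.1625  r=0.3025  x^+=-6.0312  v^+=-4.4618  a^+=-1.0253
step 3: x_pred=-10.7870  r=10.5870  x^+=-6.1922  v^+=-2.1156  a^+=-0.6348
step 4: x_pred=-8.5157  r=11.7557  x^+=-3.4137  v^+=0.9732  a^+=-0.2011

x_post = -3.4137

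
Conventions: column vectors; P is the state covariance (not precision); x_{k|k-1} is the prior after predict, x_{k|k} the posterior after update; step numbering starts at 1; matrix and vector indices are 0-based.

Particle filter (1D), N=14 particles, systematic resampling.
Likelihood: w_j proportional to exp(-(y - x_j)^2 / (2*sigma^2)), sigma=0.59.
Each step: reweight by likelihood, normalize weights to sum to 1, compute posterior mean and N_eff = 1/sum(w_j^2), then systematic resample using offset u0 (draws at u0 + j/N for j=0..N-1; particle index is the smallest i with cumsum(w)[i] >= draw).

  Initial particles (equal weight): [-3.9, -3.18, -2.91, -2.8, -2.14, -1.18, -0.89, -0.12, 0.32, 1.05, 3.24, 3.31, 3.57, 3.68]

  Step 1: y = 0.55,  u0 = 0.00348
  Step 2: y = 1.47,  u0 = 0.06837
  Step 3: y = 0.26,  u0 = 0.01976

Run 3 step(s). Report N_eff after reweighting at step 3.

N_eff = 11.6327

step 1: w=[0.0000, 0.0000, 0.0000, 0.0000, 0.0000, 0.0061, 0.0230, 0.2370, 0.4185, 0.3153, 0.0000, 0.0000, 0.0000, 0.0000]  mean=0.4090  Neff=3.0181  idx=[5, 7, 7, 7, 8, 8, 8, 8, 8, 8, 9, 9, 9, 9]
step 2: w=[0.0000, 0.0065, 0.0065, 0.0065, 0.0367, 0.0367, 0.0367, 0.0367, 0.0367, 0.0367, 0.1901, 0.1901, 0.1901, 0.1901]  mean=0.8667  Neff=6.5440  idx=[5, 7, 9, 10, 10, 10, 11, 11, 12, 12, 12, 13, 13, 13]
step 3: w=[0.1331, 0.1331, 0.1331, 0.0546, 0.0546, 0.0546, 0.0546, 0.0546, 0.0546, 0.0546, 0.0546, 0.0546, 0.0546, 0.0546]  mean=0.7584  Neff=11.6327  idx=[0, 0, 1, 1, 2, 2, 3, 5, 6, 7, 9, 10, 11, 13]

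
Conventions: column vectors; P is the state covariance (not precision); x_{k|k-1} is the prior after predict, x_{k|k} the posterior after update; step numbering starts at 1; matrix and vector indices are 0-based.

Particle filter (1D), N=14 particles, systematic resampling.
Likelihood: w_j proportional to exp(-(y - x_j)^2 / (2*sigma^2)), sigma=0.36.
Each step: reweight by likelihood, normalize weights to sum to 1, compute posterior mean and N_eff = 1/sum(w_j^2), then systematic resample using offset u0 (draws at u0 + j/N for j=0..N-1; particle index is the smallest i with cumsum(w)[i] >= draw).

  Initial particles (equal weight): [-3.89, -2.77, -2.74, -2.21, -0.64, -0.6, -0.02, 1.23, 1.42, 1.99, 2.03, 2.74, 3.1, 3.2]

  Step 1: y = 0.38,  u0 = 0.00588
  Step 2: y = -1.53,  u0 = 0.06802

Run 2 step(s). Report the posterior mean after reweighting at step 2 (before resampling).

step 1: w=[0.0000, 0.0000, 0.0000, 0.0000, 0.0274, 0.0373, 0.8184, 0.0934, 0.0234, 0.0001, 0.0000, 0.0000, 0.0000, 0.0000]  mean=0.0920  Neff=1.4681  idx=[4, 6, 6, 6, 6, 6, 6, 6, 6, 6, 6, 6, 6, 7]
step 2: w=[0.9629, 0.0031, 0.0031, 0.0031, 0.0031, 0.0031, 0.0031, 0.0031, 0.0031, 0.0031, 0.0031, 0.0031, 0.0031, 0.0000]  mean=-0.6170  Neff=1.0784  idx=[0, 0, 0, 0, 0, 0, 0, 0, 0, 0, 0, 0, 0, 11]

post_mean = -0.6170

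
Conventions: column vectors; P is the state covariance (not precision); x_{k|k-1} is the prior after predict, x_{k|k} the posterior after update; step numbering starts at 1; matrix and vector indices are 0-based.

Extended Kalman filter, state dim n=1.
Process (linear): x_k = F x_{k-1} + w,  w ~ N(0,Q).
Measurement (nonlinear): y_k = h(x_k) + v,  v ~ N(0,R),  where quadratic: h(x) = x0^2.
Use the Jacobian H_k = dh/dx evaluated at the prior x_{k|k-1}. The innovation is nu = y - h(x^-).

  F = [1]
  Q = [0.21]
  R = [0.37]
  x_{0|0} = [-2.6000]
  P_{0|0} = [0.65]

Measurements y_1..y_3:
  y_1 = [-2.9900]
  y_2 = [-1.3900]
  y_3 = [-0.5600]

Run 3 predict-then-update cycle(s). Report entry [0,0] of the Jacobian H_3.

H_jac[0,0] = -0.0053

step 1: x^-=[-2.6000]  P^-=[0.8600]  H_jac=[-5.2000]  S=[23.6244]  K=[-0.1893]  nu=[-9.7500]  x^+=[-0.7544]  P^+=[0.0135]
step 2: x^-=[-0.7544]  P^-=[0.2235]  H_jac=[-1.5087]  S=[0.8787]  K=[-0.3837]  nu=[-1.9591]  x^+=[-0.0027]  P^+=[0.0941]
step 3: x^-=[-0.0027]  P^-=[0.3041]  H_jac=[-0.0053]  S=[0.3700]  K=[-0.0044]  nu=[-0.5600]  x^+=[-0.0002]  P^+=[0.3041]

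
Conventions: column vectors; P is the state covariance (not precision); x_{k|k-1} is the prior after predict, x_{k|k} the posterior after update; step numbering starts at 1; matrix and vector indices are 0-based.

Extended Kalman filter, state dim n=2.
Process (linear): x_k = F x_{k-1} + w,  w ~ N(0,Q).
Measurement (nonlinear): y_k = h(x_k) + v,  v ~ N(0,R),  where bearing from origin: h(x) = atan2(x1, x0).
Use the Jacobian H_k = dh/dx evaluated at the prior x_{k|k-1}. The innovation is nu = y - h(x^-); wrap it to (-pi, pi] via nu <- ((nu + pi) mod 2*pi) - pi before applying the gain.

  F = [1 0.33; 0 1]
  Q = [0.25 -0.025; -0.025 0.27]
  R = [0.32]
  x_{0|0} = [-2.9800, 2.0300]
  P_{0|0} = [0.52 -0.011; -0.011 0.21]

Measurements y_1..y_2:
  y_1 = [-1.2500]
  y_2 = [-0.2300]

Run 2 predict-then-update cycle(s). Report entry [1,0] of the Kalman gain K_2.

K[1,0] = -0.5333

step 1: x^-=[-2.3101, 2.0300]  P^-=[0.7856 0.0333; 0.0333 0.4800]  H_jac=[-0.2146 -0.2443]  S=[0.3883]  K=[-0.4552; -0.3203]  nu=[2.6125]  x^+=[-3.4993, 1.1931]  P^+=[0.7051 -0.0233; -0.0233 0.4402]
step 2: x^-=[-3.1056, 1.1931]  P^-=[0.9877 0.0969; 0.0969 0.7102]  H_jac=[-0.1078 -0.2806]  S=[0.3933]  K=[-0.3399; -0.5333]  nu=[-3.0048]  x^+=[-2.0842, 2.7955]  P^+=[0.9423 0.0256; 0.0256 0.5983]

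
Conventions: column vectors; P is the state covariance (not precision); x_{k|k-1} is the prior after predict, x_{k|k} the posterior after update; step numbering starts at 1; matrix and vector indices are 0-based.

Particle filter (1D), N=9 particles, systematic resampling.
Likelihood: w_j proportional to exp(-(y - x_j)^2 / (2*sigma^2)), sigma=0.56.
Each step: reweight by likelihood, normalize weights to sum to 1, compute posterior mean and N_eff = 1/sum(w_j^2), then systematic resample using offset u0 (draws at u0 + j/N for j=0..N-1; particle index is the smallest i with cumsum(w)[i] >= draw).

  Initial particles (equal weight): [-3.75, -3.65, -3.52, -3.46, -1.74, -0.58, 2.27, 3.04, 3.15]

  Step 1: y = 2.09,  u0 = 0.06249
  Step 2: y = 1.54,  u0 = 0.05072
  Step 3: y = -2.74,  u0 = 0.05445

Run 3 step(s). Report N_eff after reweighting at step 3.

step 1: w=[0.0000, 0.0000, 0.0000, 0.0000, 0.0000, 0.0000, 0.7016, 0.1752, 0.1232]  mean=2.5133  Neff=1.8584  idx=[6, 6, 6, 6, 6, 6, 7, 7, 8]
step 2: w=[0.1622, 0.1622, 0.1622, 0.1622, 0.1622, 0.1622, 0.0105, 0.0105, 0.0061]  mean=2.2915  Neff=6.3282  idx=[0, 0, 1, 2, 3, 3, 4, 5, 5]
step 3: w=[0.1111, 0.1111, 0.1111, 0.1111, 0.1111, 0.1111, 0.1111, 0.1111, 0.1111]  mean=2.2700  Neff=9.0000  idx=[0, 1, 2, 3, 4, 5, 6, 7, 8]

N_eff = 9.0000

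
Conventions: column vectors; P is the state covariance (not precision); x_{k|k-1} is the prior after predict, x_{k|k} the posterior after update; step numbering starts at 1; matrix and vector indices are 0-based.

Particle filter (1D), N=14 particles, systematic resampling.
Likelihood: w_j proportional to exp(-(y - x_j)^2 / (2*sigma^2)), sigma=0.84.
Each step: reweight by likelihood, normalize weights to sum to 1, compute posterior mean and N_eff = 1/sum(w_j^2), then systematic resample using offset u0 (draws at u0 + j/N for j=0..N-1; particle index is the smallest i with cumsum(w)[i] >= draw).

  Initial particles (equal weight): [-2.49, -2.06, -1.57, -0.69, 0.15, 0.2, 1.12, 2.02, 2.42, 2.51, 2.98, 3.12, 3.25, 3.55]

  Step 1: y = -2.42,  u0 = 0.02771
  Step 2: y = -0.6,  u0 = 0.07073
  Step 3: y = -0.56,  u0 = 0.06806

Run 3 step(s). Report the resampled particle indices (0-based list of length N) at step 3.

resampled_idx = [3, 5, 6, 7, 8, 9, 10, 10, 11, 11, 12, 12, 13, 13]

step 1: w=[0.3767, 0.3449, 0.2266, 0.0453, 0.0035, 0.0029, 0.0001, 0.0000, 0.0000, 0.0000, 0.0000, 0.0000, 0.0000, 0.0000]  mean=-2.0343  Neff=3.1819  idx=[0, 0, 0, 0, 0, 1, 1, 1, 1, 1, 2, 2, 2, 3]
step 2: w=[0.0197, 0.0197, 0.0197, 0.0197, 0.0197, 0.0547, 0.0547, 0.0547, 0.0547, 0.0547, 0.1272, 0.1272, 0.1272, 0.2463]  mean=-1.5779  Neff=7.9288  idx=[3, 5, 7, 8, 9, 10, 11, 11, 12, 12, 13, 13, 13, 13]
step 3: w=[0.0098, 0.0280, 0.0280, 0.0280, 0.0280, 0.0668, 0.0668, 0.0668, 0.0668, 0.0668, 0.1361, 0.1361, 0.1361, 0.1361]  mean=-1.1549  Neff=10.0409  idx=[3, 5, 6, 7, 8, 9, 10, 10, 11, 11, 12, 12, 13, 13]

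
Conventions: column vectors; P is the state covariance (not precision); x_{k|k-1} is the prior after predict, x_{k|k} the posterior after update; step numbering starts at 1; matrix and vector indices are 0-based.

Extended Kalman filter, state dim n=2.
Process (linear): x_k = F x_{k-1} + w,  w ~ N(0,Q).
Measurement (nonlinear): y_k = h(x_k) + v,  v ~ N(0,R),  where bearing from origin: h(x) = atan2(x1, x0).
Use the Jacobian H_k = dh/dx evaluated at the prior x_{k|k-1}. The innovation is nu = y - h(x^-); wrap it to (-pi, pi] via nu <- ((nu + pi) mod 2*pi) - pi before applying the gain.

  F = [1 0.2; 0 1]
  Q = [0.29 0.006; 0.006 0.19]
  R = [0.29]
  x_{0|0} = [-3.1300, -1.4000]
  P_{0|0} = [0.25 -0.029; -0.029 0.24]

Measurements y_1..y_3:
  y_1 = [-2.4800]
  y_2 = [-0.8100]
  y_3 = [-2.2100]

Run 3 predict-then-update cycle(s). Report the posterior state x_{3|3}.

step 1: x^-=[-3.4100, -1.4000]  P^-=[0.5380 0.0250; 0.0250 0.4300]  H_jac=[0.1030 -0.2510]  S=[0.3215]  K=[0.1529; -0.3276]  nu=[0.2720]  x^+=[-3.3684, -1.4891]  P^+=[0.5305 0.0411; 0.0411 0.3955]
step 2: x^-=[-3.6662, -1.4891]  P^-=[0.8527 0.1262; 0.1262 0.5855]  H_jac=[0.0951 -0.2341]  S=[0.3242]  K=[0.1590; -0.3858]  nu=[1.9458]  x^+=[-3.3569, -2.2399]  P^+=[0.8445 0.1461; 0.1461 0.5372]
step 3: x^-=[-3.8048, -2.2399]  P^-=[1.2145 0.2595; 0.2595 0.7272]  H_jac=[0.1149 -0.1952]  S=[0.3221]  K=[0.2760; -0.3481]  nu=[0.3995]  x^+=[-3.6946, -2.3789]  P^+=[1.1899 0.2905; 0.2905 0.6882]

x_post = [-3.6946, -2.3789]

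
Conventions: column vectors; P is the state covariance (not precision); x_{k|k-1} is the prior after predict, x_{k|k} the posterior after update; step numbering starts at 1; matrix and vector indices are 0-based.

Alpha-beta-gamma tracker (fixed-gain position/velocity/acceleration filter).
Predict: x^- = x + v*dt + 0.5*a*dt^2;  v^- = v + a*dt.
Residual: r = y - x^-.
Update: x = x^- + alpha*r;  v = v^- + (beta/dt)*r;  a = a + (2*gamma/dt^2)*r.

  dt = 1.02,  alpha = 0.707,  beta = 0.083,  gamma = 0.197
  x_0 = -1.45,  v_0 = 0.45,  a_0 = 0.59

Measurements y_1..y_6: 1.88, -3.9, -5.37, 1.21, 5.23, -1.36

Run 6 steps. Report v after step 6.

step 1: x_pred=-0.6841  r=2.5641  x^+=1.1287  v^+=1.2604  a^+=1.5610
step 2: x_pred=3.2264  r=-7.1264  x^+=-1.8120  v^+=2.2728  a^+=-1.1378
step 3: x_pred=-0.0856  r=-5.2844  x^+=-3.8217  v^+=0.6823  a^+=-3.1390
step 4: x_pred=-4.7586  r=5.9686  x^+=-0.5388  v^+=-2.0338  a^+=-0.8786
step 5: x_pred=-3.0704  r=8.3004  x^+=2.7980  v^+=-2.2546  a^+=2.2647
step 6: x_pred=1.6764  r=-3.0364  x^+=-0.4703  v^+=-0.1917  a^+=1.1148

v_post = -0.1917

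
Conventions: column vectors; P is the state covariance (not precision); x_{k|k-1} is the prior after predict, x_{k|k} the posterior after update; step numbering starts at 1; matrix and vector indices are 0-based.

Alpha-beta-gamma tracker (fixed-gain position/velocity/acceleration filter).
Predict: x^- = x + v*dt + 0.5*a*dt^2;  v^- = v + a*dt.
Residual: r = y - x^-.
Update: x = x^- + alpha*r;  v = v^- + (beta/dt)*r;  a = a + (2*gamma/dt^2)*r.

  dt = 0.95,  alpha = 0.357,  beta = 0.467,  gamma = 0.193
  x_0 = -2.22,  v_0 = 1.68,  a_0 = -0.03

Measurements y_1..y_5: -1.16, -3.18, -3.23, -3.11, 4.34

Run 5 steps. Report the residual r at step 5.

step 1: x_pred=-0.6375  r=-0.5225  x^+=-0.8241  v^+=1.3947  a^+=-0.2535
step 2: x_pred=0.3865  r=-3.5665  x^+=-0.8867  v^+=-0.5993  a^+=-1.7789
step 3: x_pred=-2.2588  r=-0.9712  x^+=-2.6055  v^+=-2.7667  a^+=-2.1942
step 4: x_pred=-6.2240  r=3.1140  x^+=-5.1123  v^+=-3.3204  a^+=-0.8624
step 5: x_pred=-8.6558  r=12.9958  x^+=-4.0163  v^+=2.2488  a^+=4.6960

resid = 12.9958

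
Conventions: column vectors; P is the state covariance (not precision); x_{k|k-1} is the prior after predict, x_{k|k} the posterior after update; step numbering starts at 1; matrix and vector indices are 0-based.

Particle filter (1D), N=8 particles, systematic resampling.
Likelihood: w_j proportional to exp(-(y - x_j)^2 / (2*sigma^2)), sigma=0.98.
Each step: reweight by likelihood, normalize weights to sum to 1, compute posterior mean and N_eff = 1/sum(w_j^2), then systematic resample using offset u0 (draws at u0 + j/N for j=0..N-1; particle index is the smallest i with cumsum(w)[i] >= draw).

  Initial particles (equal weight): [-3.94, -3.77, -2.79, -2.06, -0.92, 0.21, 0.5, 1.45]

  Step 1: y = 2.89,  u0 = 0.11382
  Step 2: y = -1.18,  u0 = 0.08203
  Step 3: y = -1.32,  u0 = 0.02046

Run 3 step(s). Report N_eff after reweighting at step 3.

N_eff = 4.8177

step 1: w=[0.0000, 0.0000, 0.0000, 0.0000, 0.0013, 0.0573, 0.1231, 0.8184]  mean=1.2590  Neff=1.4531  idx=[6, 7, 7, 7, 7, 7, 7, 7]
step 2: w=[0.5463, 0.0648, 0.0648, 0.0648, 0.0648, 0.0648, 0.0648, 0.0648]  mean=0.9310  Neff=3.0501  idx=[0, 0, 0, 0, 1, 3, 5, 7]
step 3: w=[0.2266, 0.2266, 0.2266, 0.2266, 0.0234, 0.0234, 0.0234, 0.0234]  mean=0.5889  Neff=4.8177  idx=[0, 0, 1, 1, 2, 2, 3, 3]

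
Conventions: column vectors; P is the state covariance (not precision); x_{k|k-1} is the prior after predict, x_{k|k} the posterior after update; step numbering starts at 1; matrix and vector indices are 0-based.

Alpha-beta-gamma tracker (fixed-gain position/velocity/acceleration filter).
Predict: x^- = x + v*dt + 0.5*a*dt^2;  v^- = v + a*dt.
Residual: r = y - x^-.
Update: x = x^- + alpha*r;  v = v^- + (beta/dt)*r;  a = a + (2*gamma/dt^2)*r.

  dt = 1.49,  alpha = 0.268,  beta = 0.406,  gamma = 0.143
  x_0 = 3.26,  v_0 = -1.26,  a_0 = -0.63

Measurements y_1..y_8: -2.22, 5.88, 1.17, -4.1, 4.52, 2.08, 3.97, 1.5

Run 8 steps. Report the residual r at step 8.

step 1: x_pred=0.6833  r=-2.9033  x^+=-0.0948  v^+=-2.9898  a^+=-1.0040
step 2: x_pred=-5.6641  r=11.5441  x^+=-2.5703  v^+=-1.3402  a^+=0.4831
step 3: x_pred=-4.0309  r=5.2009  x^+=-2.6370  v^+=0.7968  a^+=1.1531
step 4: x_pred=-0.1697  r=-3.9303  x^+=-1.2230  v^+=1.4441  a^+=0.6468
step 5: x_pred=1.6466  r=2.8734  x^+=2.4167  v^+=3.1908  a^+=1.0170
step 6: x_pred=8.2998  r=-6.2198  x^+=6.6329  v^+=3.0113  a^+=0.2157
step 7: x_pred=11.3591  r=-7.3891  x^+=9.3789  v^+=1.3193  a^+=-0.7362
step 8: x_pred=10.5274  r=-9.0274  x^+=8.1080  v^+=-2.2374  a^+=-1.8991

resid = -9.0274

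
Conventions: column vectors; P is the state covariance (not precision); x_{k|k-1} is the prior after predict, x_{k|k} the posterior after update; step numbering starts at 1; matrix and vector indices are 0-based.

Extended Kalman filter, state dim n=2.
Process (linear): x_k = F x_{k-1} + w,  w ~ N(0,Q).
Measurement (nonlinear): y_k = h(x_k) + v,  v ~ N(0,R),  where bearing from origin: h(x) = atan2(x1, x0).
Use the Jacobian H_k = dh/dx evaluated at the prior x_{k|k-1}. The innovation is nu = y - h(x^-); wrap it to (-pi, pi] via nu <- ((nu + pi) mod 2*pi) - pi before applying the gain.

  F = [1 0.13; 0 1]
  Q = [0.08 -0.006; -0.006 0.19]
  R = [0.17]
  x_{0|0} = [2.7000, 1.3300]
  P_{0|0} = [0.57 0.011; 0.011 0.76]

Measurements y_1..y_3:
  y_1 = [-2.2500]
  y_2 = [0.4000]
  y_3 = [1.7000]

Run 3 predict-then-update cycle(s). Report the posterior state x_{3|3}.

x_post = [4.3641, 1.1630]

step 1: x^-=[2.8729, 1.3300]  P^-=[0.6657 0.1038; 0.1038 0.9500]  H_jac=[-0.1327 0.2866]  S=[0.2519]  K=[-0.2326; 1.0264]  nu=[-2.6836]  x^+=[3.4971, -1.4245]  P^+=[0.6521 0.1639; 0.1639 0.6846]
step 2: x^-=[3.3119, -1.4245]  P^-=[0.7863 0.2469; 0.2469 0.8746]  H_jac=[0.1096 0.2548]  S=[0.2500]  K=[0.5963; 0.9996]  nu=[0.8062]  x^+=[3.7926, -0.6186]  P^+=[0.6974 0.0979; 0.0979 0.6248]
step 3: x^-=[3.7122, -0.6186]  P^-=[0.8134 0.1731; 0.1731 0.8148]  H_jac=[0.0437 0.2621]  S=[0.2315]  K=[0.3495; 0.9552]  nu=[1.8651]  x^+=[4.3641, 1.1630]  P^+=[0.7851 0.0958; 0.0958 0.6036]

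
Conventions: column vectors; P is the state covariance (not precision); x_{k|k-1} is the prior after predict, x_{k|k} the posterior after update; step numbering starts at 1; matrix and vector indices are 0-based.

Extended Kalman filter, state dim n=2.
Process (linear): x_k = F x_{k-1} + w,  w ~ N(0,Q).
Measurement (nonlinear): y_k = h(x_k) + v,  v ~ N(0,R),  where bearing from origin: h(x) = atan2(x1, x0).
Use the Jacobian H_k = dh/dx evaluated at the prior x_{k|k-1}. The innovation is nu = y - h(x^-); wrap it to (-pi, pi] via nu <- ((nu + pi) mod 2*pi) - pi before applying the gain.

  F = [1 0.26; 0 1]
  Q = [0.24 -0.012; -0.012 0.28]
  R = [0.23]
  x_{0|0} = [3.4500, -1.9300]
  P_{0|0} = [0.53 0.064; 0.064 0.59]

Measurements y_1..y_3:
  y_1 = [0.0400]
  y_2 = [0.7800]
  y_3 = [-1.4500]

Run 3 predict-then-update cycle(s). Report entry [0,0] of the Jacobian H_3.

step 1: x^-=[2.9482, -1.9300]  P^-=[0.8432 0.2054; 0.2054 0.8700]  H_jac=[0.1554 0.2374]  S=[0.3146]  K=[0.5716; 0.7581]  nu=[0.6196]  x^+=[3.3024, -1.4602]  P^+=[0.7404 0.0691; 0.0691 0.6892]
step 2: x^-=[2.9227, -1.4602]  P^-=[1.0629 0.2363; 0.2363 0.9692]  H_jac=[0.1368 0.2738]  S=[0.3402]  K=[0.6174; 0.8749]  nu=[1.2433]  x^+=[3.6904, -0.3724]  P^+=[0.9332 0.0525; 0.0525 0.7087]
step 3: x^-=[3.5936, -0.3724]  P^-=[1.2483 0.2247; 0.2247 0.9887]  H_jac=[0.0285 0.2753]  S=[0.3095]  K=[0.3150; 0.9003]  nu=[-1.3467]  x^+=[3.1694, -1.5849]  P^+=[1.2176 0.1370; 0.1370 0.7379]

H_jac[0,0] = 0.0285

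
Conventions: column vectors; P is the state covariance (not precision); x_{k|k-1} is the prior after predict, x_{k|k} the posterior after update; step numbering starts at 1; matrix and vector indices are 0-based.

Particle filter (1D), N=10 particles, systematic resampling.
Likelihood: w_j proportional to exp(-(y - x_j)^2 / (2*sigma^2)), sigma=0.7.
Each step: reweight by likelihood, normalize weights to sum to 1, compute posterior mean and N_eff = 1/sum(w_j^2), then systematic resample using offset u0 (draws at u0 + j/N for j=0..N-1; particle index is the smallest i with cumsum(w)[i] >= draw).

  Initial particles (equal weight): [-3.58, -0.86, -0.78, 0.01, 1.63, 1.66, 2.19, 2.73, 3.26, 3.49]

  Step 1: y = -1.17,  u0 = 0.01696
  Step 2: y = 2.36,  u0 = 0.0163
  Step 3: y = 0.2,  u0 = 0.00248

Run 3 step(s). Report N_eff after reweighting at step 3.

step 1: w=[0.0013, 0.4516, 0.4265, 0.1203, 0.0002, 0.0001, 0.0000, 0.0000, 0.0000, 0.0000]  mean=-0.7240  Neff=2.4982  idx=[1, 1, 1, 1, 1, 2, 2, 2, 2, 3]
step 2: w=[0.0066, 0.0066, 0.0066, 0.0066, 0.0066, 0.0110, 0.0110, 0.0110, 0.0110, 0.9230]  mean=-0.0535  Neff=1.1729  idx=[2, 9, 9, 9, 9, 9, 9, 9, 9, 9]
step 3: w=[0.0353, 0.1072, 0.1072, 0.1072, 0.1072, 0.1072, 0.1072, 0.1072, 0.1072, 0.1072]  mean=-0.0207  Neff=9.5560  idx=[0, 1, 2, 3, 4, 5, 6, 7, 8, 9]

N_eff = 9.5560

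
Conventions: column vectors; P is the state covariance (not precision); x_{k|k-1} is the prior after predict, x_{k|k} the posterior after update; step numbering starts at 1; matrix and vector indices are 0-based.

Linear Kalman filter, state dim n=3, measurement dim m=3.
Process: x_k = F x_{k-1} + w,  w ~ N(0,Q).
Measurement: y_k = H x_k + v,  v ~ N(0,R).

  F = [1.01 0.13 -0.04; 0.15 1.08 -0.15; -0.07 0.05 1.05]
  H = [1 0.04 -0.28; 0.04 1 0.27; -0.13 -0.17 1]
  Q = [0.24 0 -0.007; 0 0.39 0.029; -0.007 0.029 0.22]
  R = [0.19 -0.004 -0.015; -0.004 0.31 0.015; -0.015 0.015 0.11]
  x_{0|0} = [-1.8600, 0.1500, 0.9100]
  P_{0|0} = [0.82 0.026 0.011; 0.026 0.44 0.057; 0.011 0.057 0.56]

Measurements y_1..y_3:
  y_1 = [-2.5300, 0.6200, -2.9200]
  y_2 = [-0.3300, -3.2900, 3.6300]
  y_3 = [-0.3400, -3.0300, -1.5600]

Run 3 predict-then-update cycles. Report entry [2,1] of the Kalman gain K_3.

K[2,1] = 0.1112

step 1: x^-=[-1.8955, -0.2535, 1.0932]  P^-=[1.0902 0.2129 -0.0652; 0.2129 0.9237 0.0202; -0.0652 0.0202 0.8467]  S=[1.4011 0.2035 -0.5032; 0.2035 1.3238 0.0708; -0.5032 0.0708 1.0213]  K=[0.8566 0.0391 0.1813; -0.0075 0.7210 -0.2147; 0.0760 0.1282 0.8625]  nu=[-0.3183, 0.6542, -4.3027]  x^+=[-2.9225, 1.1444, -2.5583]  P^+=[0.1681 -0.0031 0.0290; -0.0031 0.2142 0.0233; 0.0290 0.0233 0.1034]
step 2: x^-=[-2.7006, 1.1813, -2.4244]  P^-=[0.4119 0.0466 0.0120; 0.0466 0.6360 0.0539; 0.0120 0.0539 0.3336]  S=[0.6248 0.0480 -0.1573; 0.0480 1.0041 0.0399; -0.1573 0.0399 0.4495]  K=[0.6868 0.0282 0.1277; -0.0086 0.6580 -0.1955; 0.0469 0.1128 0.7246]  nu=[1.6446, -3.7087, 5.9041]  x^+=[-0.9216, -2.4274, 1.5124]  P^+=[0.1345 -0.0032 0.0211; -0.0032 0.1954 0.0213; 0.0211 0.0213 0.0871]
step 3: x^-=[-1.3068, -2.9867, 1.5312]  P^-=[0.3779 0.0401 0.0063; 0.0401 0.6141 0.0522; 0.0063 0.0522 0.3163]  S=[0.5922 0.0396 -0.1528; 0.0396 0.9793 0.0384; -0.1528 0.0384 0.4328]  K=[0.6666 0.0266 0.1182; -0.0088 0.6510 -0.1935; 0.0412 0.1112 0.7131]  nu=[1.5150, -0.4044, -3.7688]  x^+=[-0.7533, -2.5341, -1.1388]  P^+=[0.1304 -0.0032 0.0198; -0.0032 0.1934 0.0211; 0.0198 0.0211 0.0856]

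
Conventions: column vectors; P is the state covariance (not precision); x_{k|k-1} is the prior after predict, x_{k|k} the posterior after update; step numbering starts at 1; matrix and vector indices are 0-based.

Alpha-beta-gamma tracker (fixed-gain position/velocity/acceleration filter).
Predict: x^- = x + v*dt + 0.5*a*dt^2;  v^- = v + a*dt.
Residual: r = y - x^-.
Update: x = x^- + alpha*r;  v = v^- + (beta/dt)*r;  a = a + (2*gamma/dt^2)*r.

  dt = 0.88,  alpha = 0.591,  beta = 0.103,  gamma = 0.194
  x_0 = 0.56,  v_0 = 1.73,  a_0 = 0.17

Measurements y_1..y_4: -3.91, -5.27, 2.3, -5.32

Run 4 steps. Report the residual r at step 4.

step 1: x_pred=2.1482  r=-6.0582  x^+=-1.4322  v^+=1.1705  a^+=-2.8654
step 2: x_pred=-1.5116  r=-3.7584  x^+=-3.7328  v^+=-1.7909  a^+=-4.7484
step 3: x_pred=-7.1474  r=9.4474  x^+=-1.5640  v^+=-4.8638  a^+=-0.0150
step 4: x_pred=-5.8499  r=0.5299  x^+=-5.5367  v^+=-4.8149  a^+=0.2505

resid = 0.5299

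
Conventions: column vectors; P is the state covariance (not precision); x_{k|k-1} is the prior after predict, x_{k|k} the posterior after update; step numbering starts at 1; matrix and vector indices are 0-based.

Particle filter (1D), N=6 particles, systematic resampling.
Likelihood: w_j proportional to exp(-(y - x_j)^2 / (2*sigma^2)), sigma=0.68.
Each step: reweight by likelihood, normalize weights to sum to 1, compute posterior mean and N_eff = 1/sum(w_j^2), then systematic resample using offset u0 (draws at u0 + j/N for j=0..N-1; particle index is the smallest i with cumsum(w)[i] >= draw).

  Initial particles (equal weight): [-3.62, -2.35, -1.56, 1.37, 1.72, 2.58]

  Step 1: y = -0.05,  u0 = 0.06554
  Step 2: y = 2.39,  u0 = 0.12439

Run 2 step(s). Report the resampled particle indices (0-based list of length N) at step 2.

step 1: w=[0.0000, 0.0139, 0.3606, 0.4796, 0.1434, 0.0024]  mean=0.3146  Neff=2.6256  idx=[2, 2, 3, 3, 3, 4]
step 2: w=[0.0000, 0.0000, 0.2043, 0.2043, 0.2043, 0.3872]  mean=1.5055  Neff=3.6350  idx=[2, 3, 4, 5, 5, 5]

resampled_idx = [2, 3, 4, 5, 5, 5]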